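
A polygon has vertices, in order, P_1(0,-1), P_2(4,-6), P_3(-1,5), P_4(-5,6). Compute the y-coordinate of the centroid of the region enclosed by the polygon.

Apply the shoelace (surveyor's) formula. First the cross-terms c_i = x_i·y_{i+1} − x_{i+1}·y_i:
  4, 14, 19, 5  ⇒  2A = 42, A = 21.
Then Σ (y_i + y_{i+1})·c_i = 192, so ȳ = 192 / (6·21) = 32/21.

32/21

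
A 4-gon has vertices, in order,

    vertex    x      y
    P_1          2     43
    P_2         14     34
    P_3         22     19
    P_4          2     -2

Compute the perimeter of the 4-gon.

106

|P_1P_2| = √((12)² + (-9)²) = √225 = 15
|P_2P_3| = √((8)² + (-15)²) = √289 = 17
|P_3P_4| = √((-20)² + (-21)²) = √841 = 29
|P_4P_1| = √((0)² + (45)²) = √2025 = 45
Perimeter = 15 + 17 + 29 + 45 = 106.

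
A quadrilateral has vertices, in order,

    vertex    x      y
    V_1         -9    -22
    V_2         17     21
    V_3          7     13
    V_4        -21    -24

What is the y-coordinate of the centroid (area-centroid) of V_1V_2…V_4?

Apply Gauss's area formula. First the cross-terms c_i = x_i·y_{i+1} − x_{i+1}·y_i:
  185, 74, 105, 246  ⇒  2A = 610, A = 305.
Then Σ (y_i + y_{i+1})·c_i = -10140, so ȳ = -10140 / (6·305) = -338/61.

-338/61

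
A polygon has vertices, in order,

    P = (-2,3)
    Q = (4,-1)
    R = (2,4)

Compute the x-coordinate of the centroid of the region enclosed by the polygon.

Apply the shoelace (surveyor's) formula. First the cross-terms c_i = x_i·y_{i+1} − x_{i+1}·y_i:
  -10, 18, 14  ⇒  2A = 22, A = 11.
Then Σ (x_i + x_{i+1})·c_i = 88, so x̄ = 88 / (6·11) = 4/3.

4/3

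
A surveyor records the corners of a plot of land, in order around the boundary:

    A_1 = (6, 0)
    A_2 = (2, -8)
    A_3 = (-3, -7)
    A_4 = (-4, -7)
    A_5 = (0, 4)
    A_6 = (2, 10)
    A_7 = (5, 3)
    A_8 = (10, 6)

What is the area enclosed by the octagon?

98.5

A_1→A_2: (6)(-8) − (2)(0) = -48
A_2→A_3: (2)(-7) − (-3)(-8) = -38
A_3→A_4: (-3)(-7) − (-4)(-7) = -7
A_4→A_5: (-4)(4) − (0)(-7) = -16
A_5→A_6: (0)(10) − (2)(4) = -8
A_6→A_7: (2)(3) − (5)(10) = -44
A_7→A_8: (5)(6) − (10)(3) = 0
A_8→A_1: (10)(0) − (6)(6) = -36
Σ = -197
Area = |Σ|/2 = 98.5.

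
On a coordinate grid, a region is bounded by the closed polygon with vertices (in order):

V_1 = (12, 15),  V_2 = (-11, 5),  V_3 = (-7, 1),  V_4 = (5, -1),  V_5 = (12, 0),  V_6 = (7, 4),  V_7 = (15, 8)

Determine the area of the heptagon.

Σ = (225) + (24) + (2) + (12) + (48) + (-4) + (129) = 436
Area = |Σ|/2 = 218.

218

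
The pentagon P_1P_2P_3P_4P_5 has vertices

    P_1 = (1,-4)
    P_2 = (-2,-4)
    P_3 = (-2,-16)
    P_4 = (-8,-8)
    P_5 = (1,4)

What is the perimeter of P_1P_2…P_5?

48

|P_1P_2| = √((-3)² + (0)²) = √9 = 3
|P_2P_3| = √((0)² + (-12)²) = √144 = 12
|P_3P_4| = √((-6)² + (8)²) = √100 = 10
|P_4P_5| = √((9)² + (12)²) = √225 = 15
|P_5P_1| = √((0)² + (-8)²) = √64 = 8
Perimeter = 3 + 12 + 10 + 15 + 8 = 48.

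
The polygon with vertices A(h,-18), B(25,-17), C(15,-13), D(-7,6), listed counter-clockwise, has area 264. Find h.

-1

The doubled signed area Σ (x_i y_{i+1} − x_{i+1} y_i) is linear in h.
With h=0 it equals 505; the coefficient of h is -23 (from the two edges through A).
So -23·h + 505 = 2·264 = 528 ⇒ h = -1.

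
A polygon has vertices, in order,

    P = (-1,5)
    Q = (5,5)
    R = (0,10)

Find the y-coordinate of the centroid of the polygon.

20/3

Apply Gauss's area formula. First the cross-terms c_i = x_i·y_{i+1} − x_{i+1}·y_i:
  -30, 50, 10  ⇒  2A = 30, A = 15.
Then Σ (y_i + y_{i+1})·c_i = 600, so ȳ = 600 / (6·15) = 20/3.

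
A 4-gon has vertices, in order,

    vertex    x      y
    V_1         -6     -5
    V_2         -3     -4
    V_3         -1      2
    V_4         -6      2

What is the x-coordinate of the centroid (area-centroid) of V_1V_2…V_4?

Apply the shoelace formula. First the cross-terms c_i = x_i·y_{i+1} − x_{i+1}·y_i:
  9, -10, 10, 42  ⇒  2A = 51, A = 25.5.
Then Σ (x_i + x_{i+1})·c_i = -615, so x̄ = -615 / (6·25.5) = -205/51.

-205/51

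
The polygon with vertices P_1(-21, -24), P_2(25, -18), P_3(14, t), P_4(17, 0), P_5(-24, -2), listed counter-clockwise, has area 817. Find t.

The doubled signed area Σ (x_i y_{i+1} − x_{i+1} y_i) is linear in t.
With t=0 it equals 1730; the coefficient of t is 8 (from the two edges through P_3).
So 8·t + 1730 = 2·817 = 1634 ⇒ t = -12.

-12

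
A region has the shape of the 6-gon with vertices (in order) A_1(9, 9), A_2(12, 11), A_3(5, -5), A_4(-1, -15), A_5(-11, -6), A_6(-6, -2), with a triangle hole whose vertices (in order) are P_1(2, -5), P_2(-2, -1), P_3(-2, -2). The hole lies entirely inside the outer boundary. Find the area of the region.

Outer boundary:
Σ = (-9) + (-115) + (-80) + (-159) + (-14) + (-36) = -413
Area = |Σ|/2 = 206.5.
Hole:
Cross-terms: -12, 2, 14  ⇒  Σ = 4
Area = |Σ|/2 = 2.
Net area = 206.5 − 2 = 204.5.

204.5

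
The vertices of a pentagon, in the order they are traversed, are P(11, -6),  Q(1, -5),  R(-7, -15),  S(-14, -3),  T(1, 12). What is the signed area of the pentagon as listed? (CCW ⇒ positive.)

-295.5

Apply the shoelace formula: 2A = Σ (x_i·y_{i+1} − x_{i+1}·y_i), indices taken mod 5.
P→Q: (11)(-5) − (1)(-6) = -49
Q→R: (1)(-15) − (-7)(-5) = -50
R→S: (-7)(-3) − (-14)(-15) = -189
S→T: (-14)(12) − (1)(-3) = -165
T→P: (1)(-6) − (11)(12) = -138
Σ = -591
Signed area = Σ/2 = -295.5 (negative ⇒ clockwise traversal).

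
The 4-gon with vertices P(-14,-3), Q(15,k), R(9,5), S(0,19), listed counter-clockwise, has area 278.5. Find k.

0

The doubled signed area Σ (x_i y_{i+1} − x_{i+1} y_i) is linear in k.
With k=0 it equals 557; the coefficient of k is -23 (from the two edges through Q).
So -23·k + 557 = 2·278.5 = 557 ⇒ k = 0.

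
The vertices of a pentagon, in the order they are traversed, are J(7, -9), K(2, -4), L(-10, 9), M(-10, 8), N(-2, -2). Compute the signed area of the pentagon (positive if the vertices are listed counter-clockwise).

Apply the shoelace (surveyor's) formula: 2A = Σ (x_i·y_{i+1} − x_{i+1}·y_i), indices taken mod 5.
Cross-terms: -10, -22, 10, 36, 32  ⇒  Σ = 46
Signed area = Σ/2 = 23 (positive ⇒ counter-clockwise traversal).

23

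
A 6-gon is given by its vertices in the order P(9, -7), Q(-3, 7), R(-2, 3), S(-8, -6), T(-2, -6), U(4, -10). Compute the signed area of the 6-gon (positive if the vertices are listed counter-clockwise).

112.5

Apply the surveyor's formula: 2A = Σ (x_i·y_{i+1} − x_{i+1}·y_i), indices taken mod 6.
Σ = (42) + (5) + (36) + (36) + (44) + (62) = 225
Signed area = Σ/2 = 112.5 (positive ⇒ counter-clockwise traversal).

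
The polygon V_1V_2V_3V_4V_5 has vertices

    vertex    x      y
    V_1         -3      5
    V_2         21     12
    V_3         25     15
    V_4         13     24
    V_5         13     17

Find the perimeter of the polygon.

|V_1V_2| = √((24)² + (7)²) = √625 = 25
|V_2V_3| = √((4)² + (3)²) = √25 = 5
|V_3V_4| = √((-12)² + (9)²) = √225 = 15
|V_4V_5| = √((0)² + (-7)²) = √49 = 7
|V_5V_1| = √((-16)² + (-12)²) = √400 = 20
Perimeter = 25 + 5 + 15 + 7 + 20 = 72.

72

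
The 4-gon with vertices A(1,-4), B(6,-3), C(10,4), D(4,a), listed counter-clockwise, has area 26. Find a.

Write out the shoelace sum; only the two edges meeting at D involve a:
2·Area = [(10·a − 4·4) + (4·(-4) − 1·a)] + 75
       = 9·a + 43 = 52
⇒ a = 1.

1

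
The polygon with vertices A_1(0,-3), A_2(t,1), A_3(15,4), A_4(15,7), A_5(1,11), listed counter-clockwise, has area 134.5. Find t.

Write out the shoelace sum; only the two edges meeting at A_2 involve t:
2·Area = [(0·1 − t·(-3)) + (t·4 − 15·1)] + 200
       = 7·t + 185 = 269
⇒ t = 12.

12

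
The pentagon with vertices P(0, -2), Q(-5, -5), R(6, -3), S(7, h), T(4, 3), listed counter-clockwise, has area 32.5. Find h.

Write out the shoelace sum; only the two edges meeting at S involve h:
2·Area = [(6·h − 7·(-3)) + (7·3 − 4·h)] + 27
       = 2·h + 69 = 65
⇒ h = -2.

-2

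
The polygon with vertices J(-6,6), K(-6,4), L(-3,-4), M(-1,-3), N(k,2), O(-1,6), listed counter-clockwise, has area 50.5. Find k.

The doubled signed area Σ (x_i y_{i+1} − x_{i+1} y_i) is linear in k.
With k=0 it equals 83; the coefficient of k is 9 (from the two edges through N).
So 9·k + 83 = 2·50.5 = 101 ⇒ k = 2.

2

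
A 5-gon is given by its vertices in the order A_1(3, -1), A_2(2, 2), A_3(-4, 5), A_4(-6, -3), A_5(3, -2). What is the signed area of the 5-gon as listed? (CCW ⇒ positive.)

Apply the surveyor's formula: 2A = Σ (x_i·y_{i+1} − x_{i+1}·y_i), indices taken mod 5.
A_1→A_2: (3)(2) − (2)(-1) = 8
A_2→A_3: (2)(5) − (-4)(2) = 18
A_3→A_4: (-4)(-3) − (-6)(5) = 42
A_4→A_5: (-6)(-2) − (3)(-3) = 21
A_5→A_1: (3)(-1) − (3)(-2) = 3
Σ = 92
Signed area = Σ/2 = 46 (positive ⇒ counter-clockwise traversal).

46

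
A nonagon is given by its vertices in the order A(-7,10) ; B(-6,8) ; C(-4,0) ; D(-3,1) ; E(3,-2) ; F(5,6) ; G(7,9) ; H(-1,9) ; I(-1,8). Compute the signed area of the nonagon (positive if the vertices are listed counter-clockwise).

Apply the surveyor's formula: 2A = Σ (x_i·y_{i+1} − x_{i+1}·y_i), indices taken mod 9.
A→B: (-7)(8) − (-6)(10) = 4
B→C: (-6)(0) − (-4)(8) = 32
C→D: (-4)(1) − (-3)(0) = -4
D→E: (-3)(-2) − (3)(1) = 3
E→F: (3)(6) − (5)(-2) = 28
F→G: (5)(9) − (7)(6) = 3
G→H: (7)(9) − (-1)(9) = 72
H→I: (-1)(8) − (-1)(9) = 1
I→A: (-1)(10) − (-7)(8) = 46
Σ = 185
Signed area = Σ/2 = 92.5 (positive ⇒ counter-clockwise traversal).

92.5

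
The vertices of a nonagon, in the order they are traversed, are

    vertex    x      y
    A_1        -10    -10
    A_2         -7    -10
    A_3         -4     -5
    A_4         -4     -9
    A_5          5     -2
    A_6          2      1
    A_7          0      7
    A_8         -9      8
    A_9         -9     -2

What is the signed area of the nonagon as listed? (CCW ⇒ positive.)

Σ = (30) + (-5) + (16) + (53) + (9) + (14) + (63) + (90) + (70) = 340
Signed area = Σ/2 = 170 (positive ⇒ counter-clockwise traversal).

170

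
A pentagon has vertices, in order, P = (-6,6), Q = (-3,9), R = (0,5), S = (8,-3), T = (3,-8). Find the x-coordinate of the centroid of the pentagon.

Apply the shoelace formula. First the cross-terms c_i = x_i·y_{i+1} − x_{i+1}·y_i:
  -36, -15, -40, -55, -30  ⇒  2A = -176, A = -88.
Then Σ (x_i + x_{i+1})·c_i = -466, so x̄ = -466 / (6·(-88)) = 233/264.

233/264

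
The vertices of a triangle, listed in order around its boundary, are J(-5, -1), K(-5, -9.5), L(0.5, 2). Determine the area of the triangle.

Apply Gauss's area formula: 2A = Σ (x_i·y_{i+1} − x_{i+1}·y_i), indices taken mod 3.
Σ = (42.5) + (-5.25) + (9.5) = 46.75
Area = |Σ|/2 = 23.375.

23.375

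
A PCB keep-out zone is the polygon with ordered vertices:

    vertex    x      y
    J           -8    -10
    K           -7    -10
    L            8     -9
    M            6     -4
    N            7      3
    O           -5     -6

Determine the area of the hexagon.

Apply the shoelace (surveyor's) formula: 2A = Σ (x_i·y_{i+1} − x_{i+1}·y_i), indices taken mod 6.
Cross-terms: 10, 143, 22, 46, -27, 2  ⇒  Σ = 196
Area = |Σ|/2 = 98.

98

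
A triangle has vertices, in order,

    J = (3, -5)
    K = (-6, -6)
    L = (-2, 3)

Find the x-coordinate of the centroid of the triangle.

Apply Gauss's area formula. First the cross-terms c_i = x_i·y_{i+1} − x_{i+1}·y_i:
  -48, -30, 1  ⇒  2A = -77, A = -38.5.
Then Σ (x_i + x_{i+1})·c_i = 385, so x̄ = 385 / (6·(-38.5)) = -5/3.

-5/3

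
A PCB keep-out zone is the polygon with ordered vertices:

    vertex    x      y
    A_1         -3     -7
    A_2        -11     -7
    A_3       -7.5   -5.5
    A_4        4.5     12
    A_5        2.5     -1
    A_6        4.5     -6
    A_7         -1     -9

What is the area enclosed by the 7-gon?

112.375

Σ = (-56) + (8) + (-65.25) + (-34.5) + (-10.5) + (-46.5) + (-20) = -224.75
Area = |Σ|/2 = 112.375.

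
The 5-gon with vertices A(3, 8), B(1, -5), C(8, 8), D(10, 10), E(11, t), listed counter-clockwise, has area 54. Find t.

Write out the shoelace sum; only the two edges meeting at E involve t:
2·Area = [(10·t − 11·10) + (11·8 − 3·t)] + 25
       = 7·t + 3 = 108
⇒ t = 15.

15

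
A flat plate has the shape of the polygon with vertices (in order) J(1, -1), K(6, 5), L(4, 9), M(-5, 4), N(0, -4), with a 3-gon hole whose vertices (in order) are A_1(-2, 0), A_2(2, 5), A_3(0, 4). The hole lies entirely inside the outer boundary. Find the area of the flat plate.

Outer boundary:
Σ = (11) + (34) + (61) + (20) + (4) = 130
Area = |Σ|/2 = 65.
Hole:
Σ = (-10) + (8) + (8) = 6
Area = |Σ|/2 = 3.
Net area = 65 − 3 = 62.

62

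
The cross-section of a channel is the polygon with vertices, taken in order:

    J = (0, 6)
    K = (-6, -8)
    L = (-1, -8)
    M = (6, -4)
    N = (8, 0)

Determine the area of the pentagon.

Apply the shoelace (surveyor's) formula: 2A = Σ (x_i·y_{i+1} − x_{i+1}·y_i), indices taken mod 5.
Σ = (36) + (40) + (52) + (32) + (48) = 208
Area = |Σ|/2 = 104.

104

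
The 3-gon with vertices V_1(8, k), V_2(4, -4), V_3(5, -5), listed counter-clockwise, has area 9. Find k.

10

Write out the shoelace sum; only the two edges meeting at V_1 involve k:
2·Area = [(5·k − 8·(-5)) + (8·(-4) − 4·k)] + 0
       = 1·k + 8 = 18
⇒ k = 10.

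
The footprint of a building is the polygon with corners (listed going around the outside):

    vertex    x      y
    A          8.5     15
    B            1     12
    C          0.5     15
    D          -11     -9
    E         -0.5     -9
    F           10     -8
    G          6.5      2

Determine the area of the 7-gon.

298.75

Cross-terms: 87, 9, 160.5, 94.5, 94, 72, 80.5  ⇒  Σ = 597.5
Area = |Σ|/2 = 298.75.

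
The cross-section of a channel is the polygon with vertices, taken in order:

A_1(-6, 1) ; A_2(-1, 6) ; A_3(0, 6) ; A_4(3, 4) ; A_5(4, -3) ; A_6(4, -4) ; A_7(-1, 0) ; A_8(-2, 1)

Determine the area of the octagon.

Apply the shoelace formula: 2A = Σ (x_i·y_{i+1} − x_{i+1}·y_i), indices taken mod 8.
Cross-terms: -35, -6, -18, -25, -4, -4, -1, 4  ⇒  Σ = -89
Area = |Σ|/2 = 44.5.

44.5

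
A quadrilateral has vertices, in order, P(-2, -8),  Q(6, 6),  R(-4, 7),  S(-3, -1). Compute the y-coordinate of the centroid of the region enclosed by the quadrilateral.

Apply Gauss's area formula. First the cross-terms c_i = x_i·y_{i+1} − x_{i+1}·y_i:
  36, 66, 25, 22  ⇒  2A = 149, A = 74.5.
Then Σ (y_i + y_{i+1})·c_i = 738, so ȳ = 738 / (6·74.5) = 246/149.

246/149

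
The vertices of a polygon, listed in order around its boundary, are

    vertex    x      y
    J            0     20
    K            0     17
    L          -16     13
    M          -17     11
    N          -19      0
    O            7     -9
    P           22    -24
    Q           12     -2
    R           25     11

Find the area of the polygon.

826.5

Σ = (0) + (272) + (45) + (209) + (171) + (30) + (244) + (182) + (500) = 1653
Area = |Σ|/2 = 826.5.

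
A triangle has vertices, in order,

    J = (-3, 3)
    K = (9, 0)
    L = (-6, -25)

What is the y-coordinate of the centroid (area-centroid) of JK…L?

-22/3

Apply Gauss's area formula. First the cross-terms c_i = x_i·y_{i+1} − x_{i+1}·y_i:
  -27, -225, -93  ⇒  2A = -345, A = -172.5.
Then Σ (y_i + y_{i+1})·c_i = 7590, so ȳ = 7590 / (6·(-172.5)) = -22/3.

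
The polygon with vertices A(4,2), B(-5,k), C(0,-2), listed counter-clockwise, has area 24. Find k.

Write out the shoelace sum; only the two edges meeting at B involve k:
2·Area = [(4·k − (-5)·2) + ((-5)·(-2) − 0·k)] + 8
       = 4·k + 28 = 48
⇒ k = 5.

5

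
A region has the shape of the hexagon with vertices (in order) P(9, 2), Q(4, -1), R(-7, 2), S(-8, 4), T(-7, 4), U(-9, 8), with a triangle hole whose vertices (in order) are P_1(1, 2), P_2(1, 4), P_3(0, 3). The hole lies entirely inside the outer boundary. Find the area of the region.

70

Outer boundary:
Cross-terms: -17, 1, -12, -4, -20, -90  ⇒  Σ = -142
Area = |Σ|/2 = 71.
Hole:
P_1→P_2: (1)(4) − (1)(2) = 2
P_2→P_3: (1)(3) − (0)(4) = 3
P_3→P_1: (0)(2) − (1)(3) = -3
Σ = 2
Area = |Σ|/2 = 1.
Net area = 71 − 1 = 70.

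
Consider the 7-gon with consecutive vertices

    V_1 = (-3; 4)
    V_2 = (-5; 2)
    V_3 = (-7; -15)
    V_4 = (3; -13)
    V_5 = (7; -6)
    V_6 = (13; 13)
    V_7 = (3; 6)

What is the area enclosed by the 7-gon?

Cross-terms: 14, 89, 136, 73, 169, 39, 30  ⇒  Σ = 550
Area = |Σ|/2 = 275.

275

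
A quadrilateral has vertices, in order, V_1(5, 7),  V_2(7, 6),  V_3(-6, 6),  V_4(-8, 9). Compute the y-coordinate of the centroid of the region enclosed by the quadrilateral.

Apply the surveyor's formula. First the cross-terms c_i = x_i·y_{i+1} − x_{i+1}·y_i:
  -19, 78, -6, -101  ⇒  2A = -48, A = -24.
Then Σ (y_i + y_{i+1})·c_i = -1017, so ȳ = -1017 / (6·(-24)) = 7.0625.

7.0625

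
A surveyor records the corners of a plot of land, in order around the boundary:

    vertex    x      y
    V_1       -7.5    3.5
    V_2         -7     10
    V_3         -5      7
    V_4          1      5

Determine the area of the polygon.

20.25

Cross-terms: -50.5, 1, -32, 41  ⇒  Σ = -40.5
Area = |Σ|/2 = 20.25.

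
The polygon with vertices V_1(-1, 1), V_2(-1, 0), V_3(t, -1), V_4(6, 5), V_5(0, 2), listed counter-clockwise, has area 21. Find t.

Write out the shoelace sum; only the two edges meeting at V_3 involve t:
2·Area = [((-1)·(-1) − t·0) + (t·5 − 6·(-1))] + 15
       = 5·t + 22 = 42
⇒ t = 4.

4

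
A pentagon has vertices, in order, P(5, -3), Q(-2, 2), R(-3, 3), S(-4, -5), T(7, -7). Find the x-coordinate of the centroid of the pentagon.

Apply the shoelace (surveyor's) formula. First the cross-terms c_i = x_i·y_{i+1} − x_{i+1}·y_i:
  4, 0, 27, 63, 14  ⇒  2A = 108, A = 54.
Then Σ (x_i + x_{i+1})·c_i = 180, so x̄ = 180 / (6·54) = 5/9.

5/9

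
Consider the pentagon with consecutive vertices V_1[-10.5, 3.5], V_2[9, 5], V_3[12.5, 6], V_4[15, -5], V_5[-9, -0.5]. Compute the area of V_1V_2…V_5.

Σ = (-84) + (-8.5) + (-152.5) + (-52.5) + (-36.75) = -334.25
Area = |Σ|/2 = 167.125.

167.125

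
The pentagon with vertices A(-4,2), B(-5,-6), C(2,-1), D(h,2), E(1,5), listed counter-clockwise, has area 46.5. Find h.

The doubled signed area Σ (x_i y_{i+1} − x_{i+1} y_i) is linear in h.
With h=0 it equals 75; the coefficient of h is 6 (from the two edges through D).
So 6·h + 75 = 2·46.5 = 93 ⇒ h = 3.

3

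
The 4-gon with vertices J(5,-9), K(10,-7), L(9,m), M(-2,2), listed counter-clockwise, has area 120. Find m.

8

The doubled signed area Σ (x_i y_{i+1} − x_{i+1} y_i) is linear in m.
With m=0 it equals 144; the coefficient of m is 12 (from the two edges through L).
So 12·m + 144 = 2·120 = 240 ⇒ m = 8.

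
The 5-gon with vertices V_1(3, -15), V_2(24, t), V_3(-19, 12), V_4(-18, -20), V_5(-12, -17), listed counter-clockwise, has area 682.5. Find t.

Write out the shoelace sum; only the two edges meeting at V_2 involve t:
2·Area = [(3·t − 24·(-15)) + (24·12 − (-19)·t)] + 893
       = 22·t + 1541 = 1365
⇒ t = -8.

-8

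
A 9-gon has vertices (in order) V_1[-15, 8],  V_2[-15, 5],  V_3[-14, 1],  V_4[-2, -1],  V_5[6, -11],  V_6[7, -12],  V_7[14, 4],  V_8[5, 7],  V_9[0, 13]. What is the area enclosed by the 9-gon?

341.5

Apply Gauss's area formula: 2A = Σ (x_i·y_{i+1} − x_{i+1}·y_i), indices taken mod 9.
Σ = (45) + (55) + (16) + (28) + (5) + (196) + (78) + (65) + (195) = 683
Area = |Σ|/2 = 341.5.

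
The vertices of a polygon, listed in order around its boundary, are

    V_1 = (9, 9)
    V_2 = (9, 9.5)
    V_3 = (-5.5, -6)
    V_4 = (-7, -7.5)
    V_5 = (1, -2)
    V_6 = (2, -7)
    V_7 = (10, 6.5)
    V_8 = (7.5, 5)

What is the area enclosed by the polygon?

63.625

Apply Gauss's area formula: 2A = Σ (x_i·y_{i+1} − x_{i+1}·y_i), indices taken mod 8.
Σ = (4.5) + (-1.75) + (-0.75) + (21.5) + (-3) + (83) + (1.25) + (22.5) = 127.25
Area = |Σ|/2 = 63.625.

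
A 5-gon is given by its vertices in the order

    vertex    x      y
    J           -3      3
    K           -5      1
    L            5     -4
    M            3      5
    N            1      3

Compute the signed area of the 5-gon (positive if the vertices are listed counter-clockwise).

40

Apply Gauss's area formula: 2A = Σ (x_i·y_{i+1} − x_{i+1}·y_i), indices taken mod 5.
J→K: (-3)(1) − (-5)(3) = 12
K→L: (-5)(-4) − (5)(1) = 15
L→M: (5)(5) − (3)(-4) = 37
M→N: (3)(3) − (1)(5) = 4
N→J: (1)(3) − (-3)(3) = 12
Σ = 80
Signed area = Σ/2 = 40 (positive ⇒ counter-clockwise traversal).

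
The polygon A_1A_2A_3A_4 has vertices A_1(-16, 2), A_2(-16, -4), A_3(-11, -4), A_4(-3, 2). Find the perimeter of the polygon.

34

|A_1A_2| = √((0)² + (-6)²) = √36 = 6
|A_2A_3| = √((5)² + (0)²) = √25 = 5
|A_3A_4| = √((8)² + (6)²) = √100 = 10
|A_4A_1| = √((-13)² + (0)²) = √169 = 13
Perimeter = 6 + 5 + 10 + 13 = 34.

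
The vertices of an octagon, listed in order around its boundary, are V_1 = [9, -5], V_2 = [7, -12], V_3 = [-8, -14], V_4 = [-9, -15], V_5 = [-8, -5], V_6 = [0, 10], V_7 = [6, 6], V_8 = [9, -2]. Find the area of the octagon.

Apply the shoelace (surveyor's) formula: 2A = Σ (x_i·y_{i+1} − x_{i+1}·y_i), indices taken mod 8.
Cross-terms: -73, -194, -6, -75, -80, -60, -66, -27  ⇒  Σ = -581
Area = |Σ|/2 = 290.5.

290.5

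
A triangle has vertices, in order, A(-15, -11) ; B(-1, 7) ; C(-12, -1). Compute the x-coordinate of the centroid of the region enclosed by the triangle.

-28/3

Apply the shoelace formula. First the cross-terms c_i = x_i·y_{i+1} − x_{i+1}·y_i:
  -116, 85, 117  ⇒  2A = 86, A = 43.
Then Σ (x_i + x_{i+1})·c_i = -2408, so x̄ = -2408 / (6·43) = -28/3.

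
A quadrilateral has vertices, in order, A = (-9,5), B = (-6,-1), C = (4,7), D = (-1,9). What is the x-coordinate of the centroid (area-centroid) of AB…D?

-19/6

Apply the shoelace (surveyor's) formula. First the cross-terms c_i = x_i·y_{i+1} − x_{i+1}·y_i:
  39, -38, 43, 76  ⇒  2A = 120, A = 60.
Then Σ (x_i + x_{i+1})·c_i = -1140, so x̄ = -1140 / (6·60) = -19/6.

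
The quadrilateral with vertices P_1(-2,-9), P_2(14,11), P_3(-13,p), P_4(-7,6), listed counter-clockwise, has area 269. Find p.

Write out the shoelace sum; only the two edges meeting at P_3 involve p:
2·Area = [(14·p − (-13)·11) + ((-13)·6 − (-7)·p)] + 179
       = 21·p + 244 = 538
⇒ p = 14.

14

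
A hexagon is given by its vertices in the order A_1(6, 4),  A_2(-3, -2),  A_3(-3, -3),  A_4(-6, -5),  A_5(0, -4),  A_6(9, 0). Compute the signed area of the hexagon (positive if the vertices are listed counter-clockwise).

48

Σ = (0) + (3) + (-3) + (24) + (36) + (36) = 96
Signed area = Σ/2 = 48 (positive ⇒ counter-clockwise traversal).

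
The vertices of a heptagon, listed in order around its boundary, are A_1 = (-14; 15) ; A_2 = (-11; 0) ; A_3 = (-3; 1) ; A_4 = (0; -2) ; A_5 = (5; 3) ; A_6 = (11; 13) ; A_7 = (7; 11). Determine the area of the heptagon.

245.5

Apply Gauss's area formula: 2A = Σ (x_i·y_{i+1} − x_{i+1}·y_i), indices taken mod 7.
A_1→A_2: (-14)(0) − (-11)(15) = 165
A_2→A_3: (-11)(1) − (-3)(0) = -11
A_3→A_4: (-3)(-2) − (0)(1) = 6
A_4→A_5: (0)(3) − (5)(-2) = 10
A_5→A_6: (5)(13) − (11)(3) = 32
A_6→A_7: (11)(11) − (7)(13) = 30
A_7→A_1: (7)(15) − (-14)(11) = 259
Σ = 491
Area = |Σ|/2 = 245.5.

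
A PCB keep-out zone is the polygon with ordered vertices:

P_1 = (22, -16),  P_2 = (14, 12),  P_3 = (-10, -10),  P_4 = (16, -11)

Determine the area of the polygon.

P_1→P_2: (22)(12) − (14)(-16) = 488
P_2→P_3: (14)(-10) − (-10)(12) = -20
P_3→P_4: (-10)(-11) − (16)(-10) = 270
P_4→P_1: (16)(-16) − (22)(-11) = -14
Σ = 724
Area = |Σ|/2 = 362.

362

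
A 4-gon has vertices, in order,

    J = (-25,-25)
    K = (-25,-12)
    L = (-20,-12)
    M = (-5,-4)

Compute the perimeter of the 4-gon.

|JK| = √((0)² + (13)²) = √169 = 13
|KL| = √((5)² + (0)²) = √25 = 5
|LM| = √((15)² + (8)²) = √289 = 17
|MJ| = √((-20)² + (-21)²) = √841 = 29
Perimeter = 13 + 5 + 17 + 29 = 64.

64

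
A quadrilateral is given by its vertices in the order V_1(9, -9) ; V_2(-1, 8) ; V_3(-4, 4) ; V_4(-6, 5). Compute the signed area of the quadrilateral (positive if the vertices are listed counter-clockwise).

52

Apply the surveyor's formula: 2A = Σ (x_i·y_{i+1} − x_{i+1}·y_i), indices taken mod 4.
Σ = (63) + (28) + (4) + (9) = 104
Signed area = Σ/2 = 52 (positive ⇒ counter-clockwise traversal).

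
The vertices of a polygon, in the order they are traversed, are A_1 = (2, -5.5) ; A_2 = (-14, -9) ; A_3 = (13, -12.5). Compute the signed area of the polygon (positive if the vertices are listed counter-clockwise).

A_1→A_2: (2)(-9) − (-14)(-5.5) = -95
A_2→A_3: (-14)(-12.5) − (13)(-9) = 292
A_3→A_1: (13)(-5.5) − (2)(-12.5) = -46.5
Σ = 150.5
Signed area = Σ/2 = 75.25 (positive ⇒ counter-clockwise traversal).

75.25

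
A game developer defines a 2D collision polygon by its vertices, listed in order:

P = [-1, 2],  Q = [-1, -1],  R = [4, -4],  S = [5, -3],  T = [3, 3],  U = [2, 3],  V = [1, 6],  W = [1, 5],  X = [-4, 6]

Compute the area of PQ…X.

39

Apply the shoelace (surveyor's) formula: 2A = Σ (x_i·y_{i+1} − x_{i+1}·y_i), indices taken mod 9.
Σ = (3) + (8) + (8) + (24) + (3) + (9) + (-1) + (26) + (-2) = 78
Area = |Σ|/2 = 39.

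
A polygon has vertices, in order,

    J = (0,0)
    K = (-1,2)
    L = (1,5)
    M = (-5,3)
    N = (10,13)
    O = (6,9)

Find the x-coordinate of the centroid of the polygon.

Apply the shoelace formula. First the cross-terms c_i = x_i·y_{i+1} − x_{i+1}·y_i:
  0, -7, 28, -95, 12, 0  ⇒  2A = -62, A = -31.
Then Σ (x_i + x_{i+1})·c_i = -395, so x̄ = -395 / (6·(-31)) = 395/186.

395/186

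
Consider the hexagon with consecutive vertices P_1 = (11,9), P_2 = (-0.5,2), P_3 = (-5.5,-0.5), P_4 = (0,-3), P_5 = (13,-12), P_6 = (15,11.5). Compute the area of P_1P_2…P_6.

Apply the shoelace formula: 2A = Σ (x_i·y_{i+1} − x_{i+1}·y_i), indices taken mod 6.
Σ = (26.5) + (11.25) + (16.5) + (39) + (329.5) + (8.5) = 431.25
Area = |Σ|/2 = 215.625.

215.625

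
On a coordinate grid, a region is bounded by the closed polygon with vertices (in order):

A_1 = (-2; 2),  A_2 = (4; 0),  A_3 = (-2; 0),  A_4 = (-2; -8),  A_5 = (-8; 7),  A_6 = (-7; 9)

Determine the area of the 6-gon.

44.5

Apply the shoelace formula: 2A = Σ (x_i·y_{i+1} − x_{i+1}·y_i), indices taken mod 6.
A_1→A_2: (-2)(0) − (4)(2) = -8
A_2→A_3: (4)(0) − (-2)(0) = 0
A_3→A_4: (-2)(-8) − (-2)(0) = 16
A_4→A_5: (-2)(7) − (-8)(-8) = -78
A_5→A_6: (-8)(9) − (-7)(7) = -23
A_6→A_1: (-7)(2) − (-2)(9) = 4
Σ = -89
Area = |Σ|/2 = 44.5.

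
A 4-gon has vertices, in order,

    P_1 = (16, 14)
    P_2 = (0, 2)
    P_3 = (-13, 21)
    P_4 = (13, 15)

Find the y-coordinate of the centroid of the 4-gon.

335/27

Apply the shoelace (surveyor's) formula. First the cross-terms c_i = x_i·y_{i+1} − x_{i+1}·y_i:
  32, 26, -468, -58  ⇒  2A = -468, A = -234.
Then Σ (y_i + y_{i+1})·c_i = -17420, so ȳ = -17420 / (6·(-234)) = 335/27.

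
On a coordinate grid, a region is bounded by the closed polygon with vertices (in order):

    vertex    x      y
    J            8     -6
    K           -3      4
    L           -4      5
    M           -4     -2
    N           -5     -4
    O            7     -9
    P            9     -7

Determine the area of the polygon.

78

J→K: (8)(4) − (-3)(-6) = 14
K→L: (-3)(5) − (-4)(4) = 1
L→M: (-4)(-2) − (-4)(5) = 28
M→N: (-4)(-4) − (-5)(-2) = 6
N→O: (-5)(-9) − (7)(-4) = 73
O→P: (7)(-7) − (9)(-9) = 32
P→J: (9)(-6) − (8)(-7) = 2
Σ = 156
Area = |Σ|/2 = 78.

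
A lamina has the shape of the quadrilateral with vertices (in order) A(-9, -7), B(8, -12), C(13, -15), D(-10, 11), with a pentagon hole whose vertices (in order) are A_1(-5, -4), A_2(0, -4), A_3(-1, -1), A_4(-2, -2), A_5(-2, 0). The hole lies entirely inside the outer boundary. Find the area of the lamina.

Outer boundary:
Apply Gauss's area formula: 2A = Σ (x_i·y_{i+1} − x_{i+1}·y_i), indices taken mod 4.
Σ = (164) + (36) + (-7) + (169) = 362
Area = |Σ|/2 = 181.
Hole:
Apply the shoelace formula: 2A = Σ (x_i·y_{i+1} − x_{i+1}·y_i), indices taken mod 5.
Cross-terms: 20, -4, 0, -4, 8  ⇒  Σ = 20
Area = |Σ|/2 = 10.
Net area = 181 − 10 = 171.

171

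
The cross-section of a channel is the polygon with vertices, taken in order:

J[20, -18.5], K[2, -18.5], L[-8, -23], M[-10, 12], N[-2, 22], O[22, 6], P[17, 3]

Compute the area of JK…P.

Apply the shoelace (surveyor's) formula: 2A = Σ (x_i·y_{i+1} − x_{i+1}·y_i), indices taken mod 7.
Cross-terms: -333, -194, -326, -196, -496, -36, -374.5  ⇒  Σ = -1955.5
Area = |Σ|/2 = 977.75.

977.75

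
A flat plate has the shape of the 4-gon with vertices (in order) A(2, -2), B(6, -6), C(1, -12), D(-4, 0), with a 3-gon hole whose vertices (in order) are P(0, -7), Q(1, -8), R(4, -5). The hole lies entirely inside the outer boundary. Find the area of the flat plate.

50

Outer boundary:
Apply Gauss's area formula: 2A = Σ (x_i·y_{i+1} − x_{i+1}·y_i), indices taken mod 4.
Σ = (0) + (-66) + (-48) + (8) = -106
Area = |Σ|/2 = 53.
Hole:
Σ = (7) + (27) + (-28) = 6
Area = |Σ|/2 = 3.
Net area = 53 − 3 = 50.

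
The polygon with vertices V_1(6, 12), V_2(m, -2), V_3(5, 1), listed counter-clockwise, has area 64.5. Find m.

-7

The doubled signed area Σ (x_i y_{i+1} − x_{i+1} y_i) is linear in m.
With m=0 it equals 52; the coefficient of m is -11 (from the two edges through V_2).
So -11·m + 52 = 2·64.5 = 129 ⇒ m = -7.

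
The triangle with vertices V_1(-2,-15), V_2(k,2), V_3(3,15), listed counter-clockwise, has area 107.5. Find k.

8

The doubled signed area Σ (x_i y_{i+1} − x_{i+1} y_i) is linear in k.
With k=0 it equals -25; the coefficient of k is 30 (from the two edges through V_2).
So 30·k + -25 = 2·107.5 = 215 ⇒ k = 8.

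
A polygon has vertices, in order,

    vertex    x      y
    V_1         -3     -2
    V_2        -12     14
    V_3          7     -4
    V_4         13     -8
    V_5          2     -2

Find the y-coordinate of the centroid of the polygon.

92/35

Apply the shoelace formula. First the cross-terms c_i = x_i·y_{i+1} − x_{i+1}·y_i:
  -66, -50, -4, -10, -10  ⇒  2A = -140, A = -70.
Then Σ (y_i + y_{i+1})·c_i = -1104, so ȳ = -1104 / (6·(-70)) = 92/35.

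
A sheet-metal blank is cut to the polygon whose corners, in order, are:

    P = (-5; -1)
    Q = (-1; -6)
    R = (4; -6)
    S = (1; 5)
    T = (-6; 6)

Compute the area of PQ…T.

Apply Gauss's area formula: 2A = Σ (x_i·y_{i+1} − x_{i+1}·y_i), indices taken mod 5.
P→Q: (-5)(-6) − (-1)(-1) = 29
Q→R: (-1)(-6) − (4)(-6) = 30
R→S: (4)(5) − (1)(-6) = 26
S→T: (1)(6) − (-6)(5) = 36
T→P: (-6)(-1) − (-5)(6) = 36
Σ = 157
Area = |Σ|/2 = 78.5.

78.5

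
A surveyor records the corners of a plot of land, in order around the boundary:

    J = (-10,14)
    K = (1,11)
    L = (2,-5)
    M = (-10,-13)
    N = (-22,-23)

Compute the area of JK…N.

410.5

Apply Gauss's area formula: 2A = Σ (x_i·y_{i+1} − x_{i+1}·y_i), indices taken mod 5.
J→K: (-10)(11) − (1)(14) = -124
K→L: (1)(-5) − (2)(11) = -27
L→M: (2)(-13) − (-10)(-5) = -76
M→N: (-10)(-23) − (-22)(-13) = -56
N→J: (-22)(14) − (-10)(-23) = -538
Σ = -821
Area = |Σ|/2 = 410.5.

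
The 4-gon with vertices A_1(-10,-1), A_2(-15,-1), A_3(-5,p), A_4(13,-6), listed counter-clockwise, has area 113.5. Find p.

-10

The doubled signed area Σ (x_i y_{i+1} − x_{i+1} y_i) is linear in p.
With p=0 it equals -53; the coefficient of p is -28 (from the two edges through A_3).
So -28·p + -53 = 2·113.5 = 227 ⇒ p = -10.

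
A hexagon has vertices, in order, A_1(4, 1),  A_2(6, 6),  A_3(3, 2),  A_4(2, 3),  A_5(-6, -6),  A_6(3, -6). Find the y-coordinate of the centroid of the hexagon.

Apply the shoelace (surveyor's) formula. First the cross-terms c_i = x_i·y_{i+1} − x_{i+1}·y_i:
  18, -6, 5, 6, 54, 27  ⇒  2A = 104, A = 52.
Then Σ (y_i + y_{i+1})·c_i = -698, so ȳ = -698 / (6·52) = -349/156.

-349/156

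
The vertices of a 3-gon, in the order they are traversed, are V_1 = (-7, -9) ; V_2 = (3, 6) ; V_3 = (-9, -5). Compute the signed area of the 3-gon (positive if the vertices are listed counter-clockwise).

35

Cross-terms: -15, 39, 46  ⇒  Σ = 70
Signed area = Σ/2 = 35 (positive ⇒ counter-clockwise traversal).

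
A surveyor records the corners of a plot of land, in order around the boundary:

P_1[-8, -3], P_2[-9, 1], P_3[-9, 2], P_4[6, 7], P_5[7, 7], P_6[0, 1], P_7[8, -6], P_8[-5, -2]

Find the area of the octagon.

87

Apply the shoelace formula: 2A = Σ (x_i·y_{i+1} − x_{i+1}·y_i), indices taken mod 8.
P_1→P_2: (-8)(1) − (-9)(-3) = -35
P_2→P_3: (-9)(2) − (-9)(1) = -9
P_3→P_4: (-9)(7) − (6)(2) = -75
P_4→P_5: (6)(7) − (7)(7) = -7
P_5→P_6: (7)(1) − (0)(7) = 7
P_6→P_7: (0)(-6) − (8)(1) = -8
P_7→P_8: (8)(-2) − (-5)(-6) = -46
P_8→P_1: (-5)(-3) − (-8)(-2) = -1
Σ = -174
Area = |Σ|/2 = 87.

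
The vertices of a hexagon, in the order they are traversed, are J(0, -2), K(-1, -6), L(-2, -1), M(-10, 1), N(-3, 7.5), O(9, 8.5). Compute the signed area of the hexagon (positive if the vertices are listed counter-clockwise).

-104

J→K: (0)(-6) − (-1)(-2) = -2
K→L: (-1)(-1) − (-2)(-6) = -11
L→M: (-2)(1) − (-10)(-1) = -12
M→N: (-10)(7.5) − (-3)(1) = -72
N→O: (-3)(8.5) − (9)(7.5) = -93
O→J: (9)(-2) − (0)(8.5) = -18
Σ = -208
Signed area = Σ/2 = -104 (negative ⇒ clockwise traversal).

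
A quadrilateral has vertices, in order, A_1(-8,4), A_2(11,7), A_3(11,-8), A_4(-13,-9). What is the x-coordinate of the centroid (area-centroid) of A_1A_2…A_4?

115/222

Apply Gauss's area formula. First the cross-terms c_i = x_i·y_{i+1} − x_{i+1}·y_i:
  -100, -165, -203, -124  ⇒  2A = -592, A = -296.
Then Σ (x_i + x_{i+1})·c_i = -920, so x̄ = -920 / (6·(-296)) = 115/222.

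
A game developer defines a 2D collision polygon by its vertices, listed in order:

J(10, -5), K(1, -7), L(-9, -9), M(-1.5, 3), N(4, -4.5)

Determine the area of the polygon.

78.875

Apply the shoelace formula: 2A = Σ (x_i·y_{i+1} − x_{i+1}·y_i), indices taken mod 5.
J→K: (10)(-7) − (1)(-5) = -65
K→L: (1)(-9) − (-9)(-7) = -72
L→M: (-9)(3) − (-1.5)(-9) = -40.5
M→N: (-1.5)(-4.5) − (4)(3) = -5.25
N→J: (4)(-5) − (10)(-4.5) = 25
Σ = -157.75
Area = |Σ|/2 = 78.875.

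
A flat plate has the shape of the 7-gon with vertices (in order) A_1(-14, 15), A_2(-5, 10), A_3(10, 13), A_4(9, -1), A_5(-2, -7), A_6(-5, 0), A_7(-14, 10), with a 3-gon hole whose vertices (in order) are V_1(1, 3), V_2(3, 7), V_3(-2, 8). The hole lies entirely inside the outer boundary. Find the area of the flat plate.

277.5

Outer boundary:
Apply Gauss's area formula: 2A = Σ (x_i·y_{i+1} − x_{i+1}·y_i), indices taken mod 7.
A_1→A_2: (-14)(10) − (-5)(15) = -65
A_2→A_3: (-5)(13) − (10)(10) = -165
A_3→A_4: (10)(-1) − (9)(13) = -127
A_4→A_5: (9)(-7) − (-2)(-1) = -65
A_5→A_6: (-2)(0) − (-5)(-7) = -35
A_6→A_7: (-5)(10) − (-14)(0) = -50
A_7→A_1: (-14)(15) − (-14)(10) = -70
Σ = -577
Area = |Σ|/2 = 288.5.
Hole:
Σ = (-2) + (38) + (-14) = 22
Area = |Σ|/2 = 11.
Net area = 288.5 − 11 = 277.5.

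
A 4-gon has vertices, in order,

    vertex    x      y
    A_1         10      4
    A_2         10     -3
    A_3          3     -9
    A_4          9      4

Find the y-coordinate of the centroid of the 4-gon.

-135/62

Apply the shoelace formula. First the cross-terms c_i = x_i·y_{i+1} − x_{i+1}·y_i:
  -70, -81, 93, -4  ⇒  2A = -62, A = -31.
Then Σ (y_i + y_{i+1})·c_i = 405, so ȳ = 405 / (6·(-31)) = -135/62.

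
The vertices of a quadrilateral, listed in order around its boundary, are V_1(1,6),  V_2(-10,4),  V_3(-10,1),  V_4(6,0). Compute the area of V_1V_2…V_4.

Apply the shoelace (surveyor's) formula: 2A = Σ (x_i·y_{i+1} − x_{i+1}·y_i), indices taken mod 4.
V_1→V_2: (1)(4) − (-10)(6) = 64
V_2→V_3: (-10)(1) − (-10)(4) = 30
V_3→V_4: (-10)(0) − (6)(1) = -6
V_4→V_1: (6)(6) − (1)(0) = 36
Σ = 124
Area = |Σ|/2 = 62.

62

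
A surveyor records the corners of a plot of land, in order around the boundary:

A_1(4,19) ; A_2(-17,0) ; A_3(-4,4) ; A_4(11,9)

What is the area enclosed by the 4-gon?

174

Cross-terms: 323, -68, -80, 173  ⇒  Σ = 348
Area = |Σ|/2 = 174.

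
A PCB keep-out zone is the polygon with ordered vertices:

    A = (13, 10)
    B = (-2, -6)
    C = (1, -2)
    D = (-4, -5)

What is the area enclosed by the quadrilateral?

18

Cross-terms: -58, 10, -13, 25  ⇒  Σ = -36
Area = |Σ|/2 = 18.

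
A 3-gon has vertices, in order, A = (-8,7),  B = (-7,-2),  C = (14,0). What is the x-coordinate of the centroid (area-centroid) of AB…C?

-1/3

Apply the surveyor's formula. First the cross-terms c_i = x_i·y_{i+1} − x_{i+1}·y_i:
  65, 28, 98  ⇒  2A = 191, A = 95.5.
Then Σ (x_i + x_{i+1})·c_i = -191, so x̄ = -191 / (6·95.5) = -1/3.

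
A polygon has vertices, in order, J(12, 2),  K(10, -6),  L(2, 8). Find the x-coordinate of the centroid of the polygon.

Apply the surveyor's formula. First the cross-terms c_i = x_i·y_{i+1} − x_{i+1}·y_i:
  -92, 92, -92  ⇒  2A = -92, A = -46.
Then Σ (x_i + x_{i+1})·c_i = -2208, so x̄ = -2208 / (6·(-46)) = 8.

8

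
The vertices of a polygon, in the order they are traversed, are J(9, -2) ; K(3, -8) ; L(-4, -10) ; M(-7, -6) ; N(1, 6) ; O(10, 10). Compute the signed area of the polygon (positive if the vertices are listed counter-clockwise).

Apply Gauss's area formula: 2A = Σ (x_i·y_{i+1} − x_{i+1}·y_i), indices taken mod 6.
Σ = (-66) + (-62) + (-46) + (-36) + (-50) + (-110) = -370
Signed area = Σ/2 = -185 (negative ⇒ clockwise traversal).

-185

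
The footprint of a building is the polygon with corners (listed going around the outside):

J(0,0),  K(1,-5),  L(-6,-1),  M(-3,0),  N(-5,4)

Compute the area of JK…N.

J→K: (0)(-5) − (1)(0) = 0
K→L: (1)(-1) − (-6)(-5) = -31
L→M: (-6)(0) − (-3)(-1) = -3
M→N: (-3)(4) − (-5)(0) = -12
N→J: (-5)(0) − (0)(4) = 0
Σ = -46
Area = |Σ|/2 = 23.

23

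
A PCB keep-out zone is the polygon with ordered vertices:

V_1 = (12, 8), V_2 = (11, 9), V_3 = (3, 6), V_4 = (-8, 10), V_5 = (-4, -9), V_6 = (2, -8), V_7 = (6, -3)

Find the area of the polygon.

Σ = (20) + (39) + (78) + (112) + (50) + (42) + (84) = 425
Area = |Σ|/2 = 212.5.

212.5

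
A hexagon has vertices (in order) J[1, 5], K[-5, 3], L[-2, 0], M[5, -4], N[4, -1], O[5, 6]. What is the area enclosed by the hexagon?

Apply the shoelace formula: 2A = Σ (x_i·y_{i+1} − x_{i+1}·y_i), indices taken mod 6.
Σ = (28) + (6) + (8) + (11) + (29) + (19) = 101
Area = |Σ|/2 = 50.5.

50.5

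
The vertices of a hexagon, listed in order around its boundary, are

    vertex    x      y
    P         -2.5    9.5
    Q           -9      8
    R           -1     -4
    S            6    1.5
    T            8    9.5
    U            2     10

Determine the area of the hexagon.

P→Q: (-2.5)(8) − (-9)(9.5) = 65.5
Q→R: (-9)(-4) − (-1)(8) = 44
R→S: (-1)(1.5) − (6)(-4) = 22.5
S→T: (6)(9.5) − (8)(1.5) = 45
T→U: (8)(10) − (2)(9.5) = 61
U→P: (2)(9.5) − (-2.5)(10) = 44
Σ = 282
Area = |Σ|/2 = 141.

141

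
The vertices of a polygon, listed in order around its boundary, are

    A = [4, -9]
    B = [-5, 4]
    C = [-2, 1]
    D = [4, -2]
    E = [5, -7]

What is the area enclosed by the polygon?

Apply the shoelace formula: 2A = Σ (x_i·y_{i+1} − x_{i+1}·y_i), indices taken mod 5.
Σ = (-29) + (3) + (0) + (-18) + (-17) = -61
Area = |Σ|/2 = 30.5.

30.5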